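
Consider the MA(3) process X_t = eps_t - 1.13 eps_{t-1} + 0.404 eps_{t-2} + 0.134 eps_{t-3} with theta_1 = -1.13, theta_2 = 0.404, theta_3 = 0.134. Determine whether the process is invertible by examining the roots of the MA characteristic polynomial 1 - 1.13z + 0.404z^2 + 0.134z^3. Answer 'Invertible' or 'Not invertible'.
\text{Invertible}

The MA(q) characteristic polynomial is P(z) = 1 - 1.13z + 0.404z^2 + 0.134z^3.
Invertibility requires all roots to lie outside the unit circle, i.e. |z| > 1 for every root.
Degree 3: look for a simple real root z0 first, then factor out (1 - z/z0) and solve the remaining quadratic.
Testing z0 = -5: P(-5) = 1 + (-1.13)(-5) + (0.404)(-5)^2 + (0.134)(-5)^3
  = 1 + (5.65) + (10.1) + (-16.75) = 0.  So z_0 = -5 is a root, |z_0| = 5.
Divide out the factor (1 + 0.2 z) = (1 - z/z0) (since 1/z0 = -0.2):
  P(z) = (1 + 0.2 z)(1 + (-1.33) z + (0.67) z^2)
  [check: z-coef -1.33 - (-0.2) = -1.13; z^2-coef 0.67 - (-0.2)(-1.33) = 0.404; z^3-coef -(-0.2)(0.67) = 0.134.]
Remaining roots from the quadratic factor 1 + (-1.33) z + (0.67) z^2:
  Set 1 + (-1.33) z + (0.67) z^2 = 0, i.e. a z^2 + b z + c = 0 with a = 0.67, b = -1.33, c = 1.
  Discriminant D = b^2 - 4ac = (-1.33)^2 - 4*(0.67)*1 = 1.7689 - (2.68) = -0.9111.
  D < 0, so the roots are the complex-conjugate pair z = (-b +/- i sqrt(-D)) / (2a) = 0.9925 +/- 0.7123i.
  For a conjugate pair |z|^2 = z * conj(z) = (product of roots) = c/a = 1/(0.67) = 1.492537, so |z| = sqrt(1.492537) = 1.2217 for both roots.
Moduli of all roots: 5.0000, 1.2217, 1.2217.
All moduli strictly greater than 1? Yes.
Verdict: Invertible.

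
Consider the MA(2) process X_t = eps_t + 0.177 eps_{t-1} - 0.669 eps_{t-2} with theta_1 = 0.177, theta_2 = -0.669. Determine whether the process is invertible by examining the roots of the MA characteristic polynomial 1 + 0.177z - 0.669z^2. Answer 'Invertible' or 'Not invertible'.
\text{Invertible}

The MA(q) characteristic polynomial is P(z) = 1 + 0.177z - 0.669z^2.
Invertibility requires all roots to lie outside the unit circle, i.e. |z| > 1 for every root.
Set 1 + (0.177) z + (-0.669) z^2 = 0, i.e. a z^2 + b z + c = 0 with a = -0.669, b = 0.177, c = 1.
Discriminant D = b^2 - 4ac = (0.177)^2 - 4*(-0.669)*1 = 0.031329 - (-2.676) = 2.707329.
D >= 0, so the roots are real: z = (-b +/- sqrt(D)) / (2a) = (-0.177 +/- 1.645396) / (-1.338).
  z_1 = (-0.177 + 1.645396) / (-1.338) = -1.0975,   |z_1| = 1.0975.
  z_2 = (-0.177 - 1.645396) / (-1.338) = 1.362,   |z_2| = 1.362.
Moduli of all roots: 1.0975, 1.3620.
All moduli strictly greater than 1? Yes.
Verdict: Invertible.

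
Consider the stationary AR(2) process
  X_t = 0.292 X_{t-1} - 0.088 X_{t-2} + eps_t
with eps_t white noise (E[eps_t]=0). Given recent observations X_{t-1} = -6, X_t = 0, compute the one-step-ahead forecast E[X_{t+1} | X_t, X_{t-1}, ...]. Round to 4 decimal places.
E[X_{t+1} \mid \mathcal F_t] = 0.5280

For an AR(p) model X_t = c + sum_i phi_i X_{t-i} + eps_t, the
one-step-ahead conditional mean is
  E[X_{t+1} | X_t, ...] = c + sum_i phi_i X_{t+1-i}.
Substitute known values:
  E[X_{t+1} | ...] = (0.292) * (0) + (-0.088) * (-6)
                   = 0.5280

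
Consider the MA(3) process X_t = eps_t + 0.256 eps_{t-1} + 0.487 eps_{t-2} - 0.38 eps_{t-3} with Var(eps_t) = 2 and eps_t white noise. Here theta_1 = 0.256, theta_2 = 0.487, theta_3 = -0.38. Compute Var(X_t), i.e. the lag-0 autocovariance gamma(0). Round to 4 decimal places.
\gamma(0) = 2.8942

For an MA(q) process X_t = eps_t + sum_i theta_i eps_{t-i} with
Var(eps_t) = sigma^2, the variance is
  gamma(0) = sigma^2 * (1 + sum_i theta_i^2).
  sum_i theta_i^2 = (0.256)^2 + (0.487)^2 + (-0.38)^2 = 0.065536 + 0.237169 + 0.1444 = 0.447105.
  gamma(0) = 2 * (1 + 0.447105) = 2 * 1.447105 = 2.89421, which rounds to 2.8942.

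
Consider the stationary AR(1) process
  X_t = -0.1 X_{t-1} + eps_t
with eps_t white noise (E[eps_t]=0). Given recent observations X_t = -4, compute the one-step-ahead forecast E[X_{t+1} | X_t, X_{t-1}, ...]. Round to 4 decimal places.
E[X_{t+1} \mid \mathcal F_t] = 0.4000

For an AR(p) model X_t = c + sum_i phi_i X_{t-i} + eps_t, the
one-step-ahead conditional mean is
  E[X_{t+1} | X_t, ...] = c + sum_i phi_i X_{t+1-i}.
Substitute known values:
  E[X_{t+1} | ...] = (-0.1) * (-4)
                   = 0.4000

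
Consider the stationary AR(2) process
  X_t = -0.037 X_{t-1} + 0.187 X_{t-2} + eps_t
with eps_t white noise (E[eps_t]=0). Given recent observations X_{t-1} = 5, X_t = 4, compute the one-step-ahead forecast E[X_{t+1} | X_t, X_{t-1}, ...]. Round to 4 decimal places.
E[X_{t+1} \mid \mathcal F_t] = 0.7870

For an AR(p) model X_t = c + sum_i phi_i X_{t-i} + eps_t, the
one-step-ahead conditional mean is
  E[X_{t+1} | X_t, ...] = c + sum_i phi_i X_{t+1-i}.
Substitute known values:
  E[X_{t+1} | ...] = (-0.037) * (4) + (0.187) * (5)
                   = 0.7870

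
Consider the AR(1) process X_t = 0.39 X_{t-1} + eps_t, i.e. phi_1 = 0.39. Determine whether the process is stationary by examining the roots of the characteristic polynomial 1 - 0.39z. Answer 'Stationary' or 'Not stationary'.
\text{Stationary}

The AR(p) characteristic polynomial is P(z) = 1 - 0.39z.
Stationarity requires all roots to lie outside the unit circle, i.e. |z| > 1 for every root.
This is linear in z: 1 + (-0.39) z = 0  =>  z = -1/(-0.39) = 2.564103,  |z| = 2.564103.
Moduli of all roots: 2.5641.
All moduli strictly greater than 1? Yes.
Verdict: Stationary.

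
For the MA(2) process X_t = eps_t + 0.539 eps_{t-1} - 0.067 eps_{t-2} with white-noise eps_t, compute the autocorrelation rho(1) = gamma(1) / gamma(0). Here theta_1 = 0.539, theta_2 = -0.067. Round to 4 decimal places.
\rho(1) = 0.3883

For an MA(q) process with theta_0 = 1, the autocovariance is
  gamma(k) = sigma^2 * sum_{i=0..q-k} theta_i * theta_{i+k},
and rho(k) = gamma(k) / gamma(0). Sigma^2 cancels.
  numerator   = (1)*(0.539) + (0.539)*(-0.067) = 0.502887.
  denominator = (1)^2 + (0.539)^2 + (-0.067)^2 = 1.29501.
  rho(1) = 0.502887 / 1.29501 = 0.3883.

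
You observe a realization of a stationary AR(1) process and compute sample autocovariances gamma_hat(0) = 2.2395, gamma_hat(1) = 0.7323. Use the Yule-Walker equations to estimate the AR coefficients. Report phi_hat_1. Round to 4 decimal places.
\hat\phi_{1} = 0.3270

The Yule-Walker equations for an AR(p) process read, in matrix form,
  Gamma_p phi = r_p,   with   (Gamma_p)_{ij} = gamma(|i - j|),
                       (r_p)_i = gamma(i),   i,j = 1..p.
Substitute the sample gammas (Toeplitz matrix and right-hand side of size 1):
  Gamma_p = [[2.2395]]
  r_p     = [0.7323]
With p = 1 this is the single equation gamma(0) phi_1 = gamma(1):
  phi_hat_1 = gamma(1) / gamma(0) = 0.7323 / 2.2395 = 0.3270.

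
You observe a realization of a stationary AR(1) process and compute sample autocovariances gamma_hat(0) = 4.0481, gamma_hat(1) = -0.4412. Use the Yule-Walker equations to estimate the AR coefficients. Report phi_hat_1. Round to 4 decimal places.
\hat\phi_{1} = -0.1090

The Yule-Walker equations for an AR(p) process read, in matrix form,
  Gamma_p phi = r_p,   with   (Gamma_p)_{ij} = gamma(|i - j|),
                       (r_p)_i = gamma(i),   i,j = 1..p.
Substitute the sample gammas (Toeplitz matrix and right-hand side of size 1):
  Gamma_p = [[4.0481]]
  r_p     = [-0.4412]
With p = 1 this is the single equation gamma(0) phi_1 = gamma(1):
  phi_hat_1 = gamma(1) / gamma(0) = -0.4412 / 4.0481 = -0.1090.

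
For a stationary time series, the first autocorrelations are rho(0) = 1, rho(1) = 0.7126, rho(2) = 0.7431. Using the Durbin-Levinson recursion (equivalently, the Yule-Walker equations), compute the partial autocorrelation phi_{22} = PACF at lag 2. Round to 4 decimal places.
\phi_{22} = 0.4781

The PACF at lag k is phi_{kk}, the last component of the solution
to the Yule-Walker system G_k phi = r_k where
  (G_k)_{ij} = rho(|i - j|), (r_k)_i = rho(i), i,j = 1..k.
Equivalently, Durbin-Levinson gives phi_{kk} iteratively:
  phi_{11} = rho(1)
  phi_{kk} = [rho(k) - sum_{j=1..k-1} phi_{k-1,j} rho(k-j)]
            / [1 - sum_{j=1..k-1} phi_{k-1,j} rho(j)],
  phi_{k,j} = phi_{k-1,j} - phi_{kk} phi_{k-1,k-j},  j = 1..k-1.
Step k = 1:
  phi_11 = rho(1) = 0.7126.
Step k = 2:
  phi_22 = [rho(2) - phi_11 rho(1)] / [1 - phi_11 rho(1)] = [0.7431 - (0.7126)(0.7126)] / [1 - (0.7126)(0.7126)]
         = 0.23530124 / 0.49220124 = 0.4781.
Therefore phi_{22} = 0.4781.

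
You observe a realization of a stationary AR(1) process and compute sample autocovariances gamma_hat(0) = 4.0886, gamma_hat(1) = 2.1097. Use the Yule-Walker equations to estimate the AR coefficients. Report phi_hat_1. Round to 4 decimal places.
\hat\phi_{1} = 0.5160

The Yule-Walker equations for an AR(p) process read, in matrix form,
  Gamma_p phi = r_p,   with   (Gamma_p)_{ij} = gamma(|i - j|),
                       (r_p)_i = gamma(i),   i,j = 1..p.
Substitute the sample gammas (Toeplitz matrix and right-hand side of size 1):
  Gamma_p = [[4.0886]]
  r_p     = [2.1097]
With p = 1 this is the single equation gamma(0) phi_1 = gamma(1):
  phi_hat_1 = gamma(1) / gamma(0) = 2.1097 / 4.0886 = 0.5160.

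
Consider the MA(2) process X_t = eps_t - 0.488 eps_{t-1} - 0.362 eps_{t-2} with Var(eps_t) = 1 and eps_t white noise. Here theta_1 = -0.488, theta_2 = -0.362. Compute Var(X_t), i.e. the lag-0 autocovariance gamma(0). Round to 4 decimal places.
\gamma(0) = 1.3692

For an MA(q) process X_t = eps_t + sum_i theta_i eps_{t-i} with
Var(eps_t) = sigma^2, the variance is
  gamma(0) = sigma^2 * (1 + sum_i theta_i^2).
  sum_i theta_i^2 = (-0.488)^2 + (-0.362)^2 = 0.238144 + 0.131044 = 0.369188.
  gamma(0) = 1 * (1 + 0.369188) = 1 * 1.369188 = 1.369188, which rounds to 1.3692.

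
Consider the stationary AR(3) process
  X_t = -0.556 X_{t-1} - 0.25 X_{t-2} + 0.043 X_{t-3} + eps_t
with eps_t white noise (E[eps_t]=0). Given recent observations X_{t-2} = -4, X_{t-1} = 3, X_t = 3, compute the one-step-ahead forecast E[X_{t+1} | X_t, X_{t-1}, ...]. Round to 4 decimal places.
E[X_{t+1} \mid \mathcal F_t] = -2.5900

For an AR(p) model X_t = c + sum_i phi_i X_{t-i} + eps_t, the
one-step-ahead conditional mean is
  E[X_{t+1} | X_t, ...] = c + sum_i phi_i X_{t+1-i}.
Substitute known values:
  E[X_{t+1} | ...] = (-0.556) * (3) + (-0.25) * (3) + (0.043) * (-4)
                   = -2.5900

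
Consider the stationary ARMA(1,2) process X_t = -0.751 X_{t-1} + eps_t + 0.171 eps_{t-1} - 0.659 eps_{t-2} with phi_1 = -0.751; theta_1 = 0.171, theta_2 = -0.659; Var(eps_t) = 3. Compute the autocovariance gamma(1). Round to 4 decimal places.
\gamma(1) = -1.6092

Multiply the model equation by X_{t-k} and take expectations. With theta_0 = psi_0 = 1 and psi_j the MA(infinity) weights, this gives
  gamma(k) - sum_i phi_i gamma(k-i) = c_k,
  c_k = sigma^2 * sum_{j=k..q} theta_j psi_{j-k}   (c_k = 0 for k > q),
using gamma(-m) = gamma(m).
psi-weights needed (psi_j = theta_j + sum_i phi_i psi_{j-i}):
  psi_1 = theta_1 + phi_1 = 0.171 + (-0.751) = -0.58
  psi_2 = theta_2 + phi_1 psi_1 = -0.659 + (-0.751)(-0.58) = -0.22342
Right-hand sides:
  c_0 = sigma^2 (1 + theta_1 psi_1 + theta_2 psi_2) = 3 * (1 + (0.171)(-0.58) + (-0.659)(-0.22342)) = 3 * 1.048054 = 3.144161
  c_1 = sigma^2 (theta_1 + theta_2 psi_1) = 3 * (0.171 + (-0.659)(-0.58)) = 1.65966
  c_2 = sigma^2 theta_2 = 3 * (-0.659) = -1.977
Equations for k = 0 and k = 1 (AR order 1):
  gamma(0) = phi_1 gamma(1) + c_0
  gamma(1) = phi_1 gamma(0) + c_1
Substituting the second into the first: gamma(0) (1 - phi_1^2) = c_0 + phi_1 c_1, so
  gamma(0) = (c_0 + phi_1 c_1) / (1 - phi_1^2) = (3.144161 + (-0.751)(1.65966)) / (1 - (-0.751)^2) = 1.897757 / 0.435999 = 4.352663.
  gamma(1) = phi_1 gamma(0) + c_1 = (-0.751)(4.352663) + (1.65966) = -1.60919.
Therefore gamma(1) = -1.6092 (to 4 decimal places).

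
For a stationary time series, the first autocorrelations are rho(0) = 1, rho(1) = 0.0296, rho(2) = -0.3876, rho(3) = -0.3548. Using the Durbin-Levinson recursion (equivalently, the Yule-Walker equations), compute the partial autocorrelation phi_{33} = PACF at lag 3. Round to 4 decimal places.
\phi_{33} = -0.3860

The PACF at lag k is phi_{kk}, the last component of the solution
to the Yule-Walker system G_k phi = r_k where
  (G_k)_{ij} = rho(|i - j|), (r_k)_i = rho(i), i,j = 1..k.
Equivalently, Durbin-Levinson gives phi_{kk} iteratively:
  phi_{11} = rho(1)
  phi_{kk} = [rho(k) - sum_{j=1..k-1} phi_{k-1,j} rho(k-j)]
            / [1 - sum_{j=1..k-1} phi_{k-1,j} rho(j)],
  phi_{k,j} = phi_{k-1,j} - phi_{kk} phi_{k-1,k-j},  j = 1..k-1.
Step k = 1:
  phi_11 = rho(1) = 0.0296.
Step k = 2:
  phi_22 = [rho(2) - phi_11 rho(1)] / [1 - phi_11 rho(1)] = [-0.3876 - (0.0296)(0.0296)] / [1 - (0.0296)(0.0296)]
         = -0.38847616 / 0.99912384 = -0.388817.
  Update: phi_21 = phi_11 - phi_22 phi_11 = 0.0296 - (-0.388817)(0.0296) = 0.041109.
Step k = 3:
  phi_33 = [rho(3) - phi_21 rho(2) - phi_22 rho(1)] / [1 - phi_21 rho(1) - phi_22 rho(2)]
    numerator   = -0.3548 - (0.041109)(-0.3876) - (-0.388817)(0.0296) = -0.32735718
    denominator = 1 - (0.041109)(0.0296) - (-0.388817)(-0.3876) = 0.84807777
  phi_33 = -0.32735718 / 0.84807777 = -0.386.
Therefore phi_{33} = -0.3860.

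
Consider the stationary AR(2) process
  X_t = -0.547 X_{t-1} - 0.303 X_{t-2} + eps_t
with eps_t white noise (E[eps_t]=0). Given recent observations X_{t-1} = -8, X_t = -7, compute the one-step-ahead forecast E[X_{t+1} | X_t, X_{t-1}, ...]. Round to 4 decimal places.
E[X_{t+1} \mid \mathcal F_t] = 6.2530

For an AR(p) model X_t = c + sum_i phi_i X_{t-i} + eps_t, the
one-step-ahead conditional mean is
  E[X_{t+1} | X_t, ...] = c + sum_i phi_i X_{t+1-i}.
Substitute known values:
  E[X_{t+1} | ...] = (-0.547) * (-7) + (-0.303) * (-8)
                   = 6.2530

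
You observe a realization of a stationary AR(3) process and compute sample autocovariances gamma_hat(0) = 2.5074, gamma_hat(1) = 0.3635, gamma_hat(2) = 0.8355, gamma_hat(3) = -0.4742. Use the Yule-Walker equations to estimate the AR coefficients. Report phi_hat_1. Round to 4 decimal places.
\hat\phi_{1} = 0.1960

The Yule-Walker equations for an AR(p) process read, in matrix form,
  Gamma_p phi = r_p,   with   (Gamma_p)_{ij} = gamma(|i - j|),
                       (r_p)_i = gamma(i),   i,j = 1..p.
Substitute the sample gammas (Toeplitz matrix and right-hand side of size 3):
  Gamma_p = [[2.5074, 0.3635, 0.8355], [0.3635, 2.5074, 0.3635], [0.8355, 0.3635, 2.5074]]
  r_p     = [0.3635, 0.8355, -0.4742]
Written out (R1..R3):
  (R1) 2.5074 phi_1 + 0.3635 phi_2 + 0.8355 phi_3 = 0.3635
  (R2) 0.3635 phi_1 + 2.5074 phi_2 + 0.3635 phi_3 = 0.8355
  (R3) 0.8355 phi_1 + 0.3635 phi_2 + 2.5074 phi_3 = -0.4742
Gaussian elimination:
  R2 <- R2 - (0.3635/2.5074) R1 = R2 - (0.144971) R1:  2.454703 phi_2 + 0.242377 phi_3 = 0.782803
  R3 <- R3 - (0.8355/2.5074) R1 = R3 - (0.333214) R1:  0.242377 phi_2 + 2.229 phi_3 = -0.595323
  R3 <- R3 - (0.242377/2.454703) R2 = R3 - (0.09874) R2:  2.205068 phi_3 = -0.672617
Back-substitution:
  phi_hat_3 = -0.672617 / 2.205068 = -0.305032
  phi_hat_2 = (0.782803 - (0.242377)(-0.305032)) / 2.454703 = 0.349018
  phi_hat_1 = (0.3635 - (0.3635)(0.349018) - (0.8355)(-0.305032)) / 2.5074 = 0.196014
So phi_hat = [0.1960, 0.3490, -0.3050].
Therefore phi_hat_1 = 0.1960.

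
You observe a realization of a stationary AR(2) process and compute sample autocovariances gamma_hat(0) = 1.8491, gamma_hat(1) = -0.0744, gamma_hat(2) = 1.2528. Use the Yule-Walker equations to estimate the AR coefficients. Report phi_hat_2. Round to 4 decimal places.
\hat\phi_{2} = 0.6770

The Yule-Walker equations for an AR(p) process read, in matrix form,
  Gamma_p phi = r_p,   with   (Gamma_p)_{ij} = gamma(|i - j|),
                       (r_p)_i = gamma(i),   i,j = 1..p.
Substitute the sample gammas (Toeplitz matrix and right-hand side of size 2):
  Gamma_p = [[1.8491, -0.0744], [-0.0744, 1.8491]]
  r_p     = [-0.0744, 1.2528]
Written out:
  1.8491 phi_1 - 0.0744 phi_2 = -0.0744
  -0.0744 phi_1 + 1.8491 phi_2 = 1.2528
Solve by Cramer's rule:
  det = gamma(0)^2 - gamma(1)^2 = (1.8491)^2 - (-0.0744)^2 = 3.41917081 - 0.00553536 = 3.41363545
  phi_hat_1 = [gamma(1) gamma(0) - gamma(1) gamma(2)] / det = [(-0.0744)(1.8491) - (-0.0744)(1.2528)] / 3.41363545 = -0.04436472 / 3.41363545 = -0.013
  phi_hat_2 = [gamma(0) gamma(2) - gamma(1)^2] / det = [(1.8491)(1.2528) - (-0.0744)^2] / 3.41363545 = 2.31101712 / 3.41363545 = 0.677
So phi_hat = [-0.0130, 0.6770].
Therefore phi_hat_2 = 0.6770.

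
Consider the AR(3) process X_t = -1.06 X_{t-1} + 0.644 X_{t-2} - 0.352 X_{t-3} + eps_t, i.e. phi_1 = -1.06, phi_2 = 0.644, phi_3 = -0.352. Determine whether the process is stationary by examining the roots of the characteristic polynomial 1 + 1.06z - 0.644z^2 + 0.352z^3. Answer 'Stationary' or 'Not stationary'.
\text{Not stationary}

The AR(p) characteristic polynomial is P(z) = 1 + 1.06z - 0.644z^2 + 0.352z^3.
Stationarity requires all roots to lie outside the unit circle, i.e. |z| > 1 for every root.
Degree 3: look for a simple real root z0 first, then factor out (1 - z/z0) and solve the remaining quadratic.
Testing z0 = -0.625: P(-0.625) = 1 + (1.06)(-0.625) + (-0.644)(-0.625)^2 + (0.352)(-0.625)^3
  = 1 + (-0.6625) + (-0.251563) + (-0.085938) = 0.  So z_0 = -0.625 is a root, |z_0| = 0.625.
Divide out the factor (1 + 1.6 z) = (1 - z/z0) (since 1/z0 = -1.6):
  P(z) = (1 + 1.6 z)(1 + (-0.54) z + (0.22) z^2)
  [check: z-coef -0.54 - (-1.6) = 1.06; z^2-coef 0.22 - (-1.6)(-0.54) = -0.644; z^3-coef -(-1.6)(0.22) = 0.352.]
Remaining roots from the quadratic factor 1 + (-0.54) z + (0.22) z^2:
  Set 1 + (-0.54) z + (0.22) z^2 = 0, i.e. a z^2 + b z + c = 0 with a = 0.22, b = -0.54, c = 1.
  Discriminant D = b^2 - 4ac = (-0.54)^2 - 4*(0.22)*1 = 0.2916 - (0.88) = -0.5884.
  D < 0, so the roots are the complex-conjugate pair z = (-b +/- i sqrt(-D)) / (2a) = 1.2273 +/- 1.7433i.
  For a conjugate pair |z|^2 = z * conj(z) = (product of roots) = c/a = 1/(0.22) = 4.545455, so |z| = sqrt(4.545455) = 2.132 for both roots.
Moduli of all roots: 0.6250, 2.1320, 2.1320.
All moduli strictly greater than 1? No.
Verdict: Not stationary.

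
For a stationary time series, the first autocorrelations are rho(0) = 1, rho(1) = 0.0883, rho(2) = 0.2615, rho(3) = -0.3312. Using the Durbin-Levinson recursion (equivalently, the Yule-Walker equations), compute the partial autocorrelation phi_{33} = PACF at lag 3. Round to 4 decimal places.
\phi_{33} = -0.4000

The PACF at lag k is phi_{kk}, the last component of the solution
to the Yule-Walker system G_k phi = r_k where
  (G_k)_{ij} = rho(|i - j|), (r_k)_i = rho(i), i,j = 1..k.
Equivalently, Durbin-Levinson gives phi_{kk} iteratively:
  phi_{11} = rho(1)
  phi_{kk} = [rho(k) - sum_{j=1..k-1} phi_{k-1,j} rho(k-j)]
            / [1 - sum_{j=1..k-1} phi_{k-1,j} rho(j)],
  phi_{k,j} = phi_{k-1,j} - phi_{kk} phi_{k-1,k-j},  j = 1..k-1.
Step k = 1:
  phi_11 = rho(1) = 0.0883.
Step k = 2:
  phi_22 = [rho(2) - phi_11 rho(1)] / [1 - phi_11 rho(1)] = [0.2615 - (0.0883)(0.0883)] / [1 - (0.0883)(0.0883)]
         = 0.25370311 / 0.99220311 = 0.255697.
  Update: phi_21 = phi_11 - phi_22 phi_11 = 0.0883 - (0.255697)(0.0883) = 0.065722.
Step k = 3:
  phi_33 = [rho(3) - phi_21 rho(2) - phi_22 rho(1)] / [1 - phi_21 rho(1) - phi_22 rho(2)]
    numerator   = -0.3312 - (0.065722)(0.2615) - (0.255697)(0.0883) = -0.37096432
    denominator = 1 - (0.065722)(0.0883) - (0.255697)(0.2615) = 0.92733205
  phi_33 = -0.37096432 / 0.92733205 = -0.4.
Therefore phi_{33} = -0.4000.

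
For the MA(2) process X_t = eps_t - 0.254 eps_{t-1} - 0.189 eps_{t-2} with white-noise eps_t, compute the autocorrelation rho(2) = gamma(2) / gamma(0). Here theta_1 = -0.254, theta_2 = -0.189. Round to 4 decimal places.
\rho(2) = -0.1718

For an MA(q) process with theta_0 = 1, the autocovariance is
  gamma(k) = sigma^2 * sum_{i=0..q-k} theta_i * theta_{i+k},
and rho(k) = gamma(k) / gamma(0). Sigma^2 cancels.
  numerator   = (1)*(-0.189) = -0.189.
  denominator = (1)^2 + (-0.254)^2 + (-0.189)^2 = 1.100237.
  rho(2) = -0.189 / 1.100237 = -0.1718.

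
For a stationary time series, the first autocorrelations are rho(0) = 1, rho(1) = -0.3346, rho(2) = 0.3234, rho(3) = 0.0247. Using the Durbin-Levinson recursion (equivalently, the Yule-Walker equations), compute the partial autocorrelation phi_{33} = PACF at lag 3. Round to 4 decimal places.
\phi_{33} = 0.2230

The PACF at lag k is phi_{kk}, the last component of the solution
to the Yule-Walker system G_k phi = r_k where
  (G_k)_{ij} = rho(|i - j|), (r_k)_i = rho(i), i,j = 1..k.
Equivalently, Durbin-Levinson gives phi_{kk} iteratively:
  phi_{11} = rho(1)
  phi_{kk} = [rho(k) - sum_{j=1..k-1} phi_{k-1,j} rho(k-j)]
            / [1 - sum_{j=1..k-1} phi_{k-1,j} rho(j)],
  phi_{k,j} = phi_{k-1,j} - phi_{kk} phi_{k-1,k-j},  j = 1..k-1.
Step k = 1:
  phi_11 = rho(1) = -0.3346.
Step k = 2:
  phi_22 = [rho(2) - phi_11 rho(1)] / [1 - phi_11 rho(1)] = [0.3234 - (-0.3346)(-0.3346)] / [1 - (-0.3346)(-0.3346)]
         = 0.21144284 / 0.88804284 = 0.2381.
  Update: phi_21 = phi_11 - phi_22 phi_11 = -0.3346 - (0.2381)(-0.3346) = -0.254932.
Step k = 3:
  phi_33 = [rho(3) - phi_21 rho(2) - phi_22 rho(1)] / [1 - phi_21 rho(1) - phi_22 rho(2)]
    numerator   = 0.0247 - (-0.254932)(0.3234) - (0.2381)(-0.3346) = 0.18681314
    denominator = 1 - (-0.254932)(-0.3346) - (0.2381)(0.3234) = 0.83769834
  phi_33 = 0.18681314 / 0.83769834 = 0.223.
Therefore phi_{33} = 0.2230.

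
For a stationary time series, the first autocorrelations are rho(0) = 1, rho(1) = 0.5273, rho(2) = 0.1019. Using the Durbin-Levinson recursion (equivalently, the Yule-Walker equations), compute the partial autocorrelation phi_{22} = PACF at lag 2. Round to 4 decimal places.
\phi_{22} = -0.2440

The PACF at lag k is phi_{kk}, the last component of the solution
to the Yule-Walker system G_k phi = r_k where
  (G_k)_{ij} = rho(|i - j|), (r_k)_i = rho(i), i,j = 1..k.
Equivalently, Durbin-Levinson gives phi_{kk} iteratively:
  phi_{11} = rho(1)
  phi_{kk} = [rho(k) - sum_{j=1..k-1} phi_{k-1,j} rho(k-j)]
            / [1 - sum_{j=1..k-1} phi_{k-1,j} rho(j)],
  phi_{k,j} = phi_{k-1,j} - phi_{kk} phi_{k-1,k-j},  j = 1..k-1.
Step k = 1:
  phi_11 = rho(1) = 0.5273.
Step k = 2:
  phi_22 = [rho(2) - phi_11 rho(1)] / [1 - phi_11 rho(1)] = [0.1019 - (0.5273)(0.5273)] / [1 - (0.5273)(0.5273)]
         = -0.17614529 / 0.72195471 = -0.244.
Therefore phi_{22} = -0.2440.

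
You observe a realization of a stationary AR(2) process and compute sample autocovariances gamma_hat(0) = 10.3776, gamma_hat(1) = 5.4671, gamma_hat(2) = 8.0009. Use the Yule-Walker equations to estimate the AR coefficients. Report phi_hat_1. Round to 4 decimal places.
\hat\phi_{1} = 0.1670

The Yule-Walker equations for an AR(p) process read, in matrix form,
  Gamma_p phi = r_p,   with   (Gamma_p)_{ij} = gamma(|i - j|),
                       (r_p)_i = gamma(i),   i,j = 1..p.
Substitute the sample gammas (Toeplitz matrix and right-hand side of size 2):
  Gamma_p = [[10.3776, 5.4671], [5.4671, 10.3776]]
  r_p     = [5.4671, 8.0009]
Written out:
  10.3776 phi_1 + 5.4671 phi_2 = 5.4671
  5.4671 phi_1 + 10.3776 phi_2 = 8.0009
Solve by Cramer's rule:
  det = gamma(0)^2 - gamma(1)^2 = (10.3776)^2 - (5.4671)^2 = 107.69458176 - 29.88918241 = 77.80539935
  phi_hat_1 = [gamma(1) gamma(0) - gamma(1) gamma(2)] / det = [(5.4671)(10.3776) - (5.4671)(8.0009)] / 77.80539935 = 12.99365657 / 77.80539935 = 0.167
  phi_hat_2 = [gamma(0) gamma(2) - gamma(1)^2] / det = [(10.3776)(8.0009) - (5.4671)^2] / 77.80539935 = 53.14095743 / 77.80539935 = 0.683
So phi_hat = [0.1670, 0.6830].
Therefore phi_hat_1 = 0.1670.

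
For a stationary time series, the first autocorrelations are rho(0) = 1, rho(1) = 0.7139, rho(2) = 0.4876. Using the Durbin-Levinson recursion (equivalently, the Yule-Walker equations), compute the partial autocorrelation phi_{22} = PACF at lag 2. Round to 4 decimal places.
\phi_{22} = -0.0450

The PACF at lag k is phi_{kk}, the last component of the solution
to the Yule-Walker system G_k phi = r_k where
  (G_k)_{ij} = rho(|i - j|), (r_k)_i = rho(i), i,j = 1..k.
Equivalently, Durbin-Levinson gives phi_{kk} iteratively:
  phi_{11} = rho(1)
  phi_{kk} = [rho(k) - sum_{j=1..k-1} phi_{k-1,j} rho(k-j)]
            / [1 - sum_{j=1..k-1} phi_{k-1,j} rho(j)],
  phi_{k,j} = phi_{k-1,j} - phi_{kk} phi_{k-1,k-j},  j = 1..k-1.
Step k = 1:
  phi_11 = rho(1) = 0.7139.
Step k = 2:
  phi_22 = [rho(2) - phi_11 rho(1)] / [1 - phi_11 rho(1)] = [0.4876 - (0.7139)(0.7139)] / [1 - (0.7139)(0.7139)]
         = -0.02205321 / 0.49034679 = -0.045.
Therefore phi_{22} = -0.0450.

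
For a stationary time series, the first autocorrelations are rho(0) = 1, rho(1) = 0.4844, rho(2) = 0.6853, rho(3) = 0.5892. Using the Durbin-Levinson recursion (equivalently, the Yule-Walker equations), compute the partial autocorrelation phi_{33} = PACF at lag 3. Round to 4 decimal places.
\phi_{33} = 0.3350

The PACF at lag k is phi_{kk}, the last component of the solution
to the Yule-Walker system G_k phi = r_k where
  (G_k)_{ij} = rho(|i - j|), (r_k)_i = rho(i), i,j = 1..k.
Equivalently, Durbin-Levinson gives phi_{kk} iteratively:
  phi_{11} = rho(1)
  phi_{kk} = [rho(k) - sum_{j=1..k-1} phi_{k-1,j} rho(k-j)]
            / [1 - sum_{j=1..k-1} phi_{k-1,j} rho(j)],
  phi_{k,j} = phi_{k-1,j} - phi_{kk} phi_{k-1,k-j},  j = 1..k-1.
Step k = 1:
  phi_11 = rho(1) = 0.4844.
Step k = 2:
  phi_22 = [rho(2) - phi_11 rho(1)] / [1 - phi_11 rho(1)] = [0.6853 - (0.4844)(0.4844)] / [1 - (0.4844)(0.4844)]
         = 0.45065664 / 0.76535664 = 0.588819.
  Update: phi_21 = phi_11 - phi_22 phi_11 = 0.4844 - (0.588819)(0.4844) = 0.199176.
Step k = 3:
  phi_33 = [rho(3) - phi_21 rho(2) - phi_22 rho(1)] / [1 - phi_21 rho(1) - phi_22 rho(2)]
    numerator   = 0.5892 - (0.199176)(0.6853) - (0.588819)(0.4844) = 0.16748069
    denominator = 1 - (0.199176)(0.4844) - (0.588819)(0.6853) = 0.50000138
  phi_33 = 0.16748069 / 0.50000138 = 0.335.
Therefore phi_{33} = 0.3350.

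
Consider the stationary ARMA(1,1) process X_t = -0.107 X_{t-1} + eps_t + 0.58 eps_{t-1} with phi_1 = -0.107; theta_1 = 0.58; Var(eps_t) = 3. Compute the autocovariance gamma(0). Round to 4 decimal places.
\gamma(0) = 3.6790

Multiply the model equation by X_{t-k} and take expectations. With theta_0 = psi_0 = 1 and psi_j the MA(infinity) weights, this gives
  gamma(k) - sum_i phi_i gamma(k-i) = c_k,
  c_k = sigma^2 * sum_{j=k..q} theta_j psi_{j-k}   (c_k = 0 for k > q),
using gamma(-m) = gamma(m).
psi-weights needed (psi_j = theta_j + sum_i phi_i psi_{j-i}):
  psi_1 = theta_1 + phi_1 = 0.58 + (-0.107) = 0.473
Right-hand sides:
  c_0 = sigma^2 (1 + theta_1 psi_1) = 3 * (1 + (0.58)(0.473)) = 3 * 1.27434 = 3.82302
  c_1 = sigma^2 theta_1 = 3 * (0.58) = 1.74
  c_2 = 0
Equations for k = 0 and k = 1 (AR order 1):
  gamma(0) = phi_1 gamma(1) + c_0
  gamma(1) = phi_1 gamma(0) + c_1
Substituting the second into the first: gamma(0) (1 - phi_1^2) = c_0 + phi_1 c_1, so
  gamma(0) = (c_0 + phi_1 c_1) / (1 - phi_1^2) = (3.82302 + (-0.107)(1.74)) / (1 - (-0.107)^2) = 3.63684 / 0.988551 = 3.67896.
Therefore gamma(0) = 3.6790 (to 4 decimal places).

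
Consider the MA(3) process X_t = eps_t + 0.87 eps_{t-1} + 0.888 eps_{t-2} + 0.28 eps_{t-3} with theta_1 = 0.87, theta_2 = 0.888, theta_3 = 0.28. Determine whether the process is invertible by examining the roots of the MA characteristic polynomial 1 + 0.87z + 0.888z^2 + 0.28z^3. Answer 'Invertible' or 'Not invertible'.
\text{Invertible}

The MA(q) characteristic polynomial is P(z) = 1 + 0.87z + 0.888z^2 + 0.28z^3.
Invertibility requires all roots to lie outside the unit circle, i.e. |z| > 1 for every root.
Degree 3: look for a simple real root z0 first, then factor out (1 - z/z0) and solve the remaining quadratic.
Testing z0 = -2.5: P(-2.5) = 1 + (0.87)(-2.5) + (0.888)(-2.5)^2 + (0.28)(-2.5)^3
  = 1 + (-2.175) + (5.55) + (-4.375) = 0.  So z_0 = -2.5 is a root, |z_0| = 2.5.
Divide out the factor (1 + 0.4 z) = (1 - z/z0) (since 1/z0 = -0.4):
  P(z) = (1 + 0.4 z)(1 + (0.47) z + (0.7) z^2)
  [check: z-coef 0.47 - (-0.4) = 0.87; z^2-coef 0.7 - (-0.4)(0.47) = 0.888; z^3-coef -(-0.4)(0.7) = 0.28.]
Remaining roots from the quadratic factor 1 + (0.47) z + (0.7) z^2:
  Set 1 + (0.47) z + (0.7) z^2 = 0, i.e. a z^2 + b z + c = 0 with a = 0.7, b = 0.47, c = 1.
  Discriminant D = b^2 - 4ac = (0.47)^2 - 4*(0.7)*1 = 0.2209 - (2.8) = -2.5791.
  D < 0, so the roots are the complex-conjugate pair z = (-b +/- i sqrt(-D)) / (2a) = -0.3357 +/- 1.1471i.
  For a conjugate pair |z|^2 = z * conj(z) = (product of roots) = c/a = 1/(0.7) = 1.428571, so |z| = sqrt(1.428571) = 1.1952 for both roots.
Moduli of all roots: 2.5000, 1.1952, 1.1952.
All moduli strictly greater than 1? Yes.
Verdict: Invertible.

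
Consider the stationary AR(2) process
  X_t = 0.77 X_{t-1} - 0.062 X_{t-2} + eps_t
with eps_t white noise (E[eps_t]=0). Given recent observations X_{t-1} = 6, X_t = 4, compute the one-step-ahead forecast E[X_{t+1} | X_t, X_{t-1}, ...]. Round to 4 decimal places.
E[X_{t+1} \mid \mathcal F_t] = 2.7080

For an AR(p) model X_t = c + sum_i phi_i X_{t-i} + eps_t, the
one-step-ahead conditional mean is
  E[X_{t+1} | X_t, ...] = c + sum_i phi_i X_{t+1-i}.
Substitute known values:
  E[X_{t+1} | ...] = (0.77) * (4) + (-0.062) * (6)
                   = 2.7080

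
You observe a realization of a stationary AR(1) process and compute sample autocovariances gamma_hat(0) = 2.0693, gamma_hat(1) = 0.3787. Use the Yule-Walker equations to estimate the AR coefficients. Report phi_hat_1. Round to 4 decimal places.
\hat\phi_{1} = 0.1830

The Yule-Walker equations for an AR(p) process read, in matrix form,
  Gamma_p phi = r_p,   with   (Gamma_p)_{ij} = gamma(|i - j|),
                       (r_p)_i = gamma(i),   i,j = 1..p.
Substitute the sample gammas (Toeplitz matrix and right-hand side of size 1):
  Gamma_p = [[2.0693]]
  r_p     = [0.3787]
With p = 1 this is the single equation gamma(0) phi_1 = gamma(1):
  phi_hat_1 = gamma(1) / gamma(0) = 0.3787 / 2.0693 = 0.1830.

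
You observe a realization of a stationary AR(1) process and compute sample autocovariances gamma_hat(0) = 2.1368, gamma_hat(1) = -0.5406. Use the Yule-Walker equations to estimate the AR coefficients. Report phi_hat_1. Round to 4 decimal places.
\hat\phi_{1} = -0.2530

The Yule-Walker equations for an AR(p) process read, in matrix form,
  Gamma_p phi = r_p,   with   (Gamma_p)_{ij} = gamma(|i - j|),
                       (r_p)_i = gamma(i),   i,j = 1..p.
Substitute the sample gammas (Toeplitz matrix and right-hand side of size 1):
  Gamma_p = [[2.1368]]
  r_p     = [-0.5406]
With p = 1 this is the single equation gamma(0) phi_1 = gamma(1):
  phi_hat_1 = gamma(1) / gamma(0) = -0.5406 / 2.1368 = -0.2530.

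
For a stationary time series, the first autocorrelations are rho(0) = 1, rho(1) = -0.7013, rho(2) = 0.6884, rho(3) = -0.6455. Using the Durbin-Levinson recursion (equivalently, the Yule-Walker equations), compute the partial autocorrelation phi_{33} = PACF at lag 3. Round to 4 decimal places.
\phi_{33} = -0.1809

The PACF at lag k is phi_{kk}, the last component of the solution
to the Yule-Walker system G_k phi = r_k where
  (G_k)_{ij} = rho(|i - j|), (r_k)_i = rho(i), i,j = 1..k.
Equivalently, Durbin-Levinson gives phi_{kk} iteratively:
  phi_{11} = rho(1)
  phi_{kk} = [rho(k) - sum_{j=1..k-1} phi_{k-1,j} rho(k-j)]
            / [1 - sum_{j=1..k-1} phi_{k-1,j} rho(j)],
  phi_{k,j} = phi_{k-1,j} - phi_{kk} phi_{k-1,k-j},  j = 1..k-1.
Step k = 1:
  phi_11 = rho(1) = -0.7013.
Step k = 2:
  phi_22 = [rho(2) - phi_11 rho(1)] / [1 - phi_11 rho(1)] = [0.6884 - (-0.7013)(-0.7013)] / [1 - (-0.7013)(-0.7013)]
         = 0.19657831 / 0.50817831 = 0.386829.
  Update: phi_21 = phi_11 - phi_22 phi_11 = -0.7013 - (0.386829)(-0.7013) = -0.430017.
Step k = 3:
  phi_33 = [rho(3) - phi_21 rho(2) - phi_22 rho(1)] / [1 - phi_21 rho(1) - phi_22 rho(2)]
    numerator   = -0.6455 - (-0.430017)(0.6884) - (0.386829)(-0.7013) = -0.07819315
    denominator = 1 - (-0.430017)(-0.7013) - (0.386829)(0.6884) = 0.43213604
  phi_33 = -0.07819315 / 0.43213604 = -0.1809.
Therefore phi_{33} = -0.1809.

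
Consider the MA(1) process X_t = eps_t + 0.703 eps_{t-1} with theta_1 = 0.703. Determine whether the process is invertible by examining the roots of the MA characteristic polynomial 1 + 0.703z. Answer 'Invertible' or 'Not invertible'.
\text{Invertible}

The MA(q) characteristic polynomial is P(z) = 1 + 0.703z.
Invertibility requires all roots to lie outside the unit circle, i.e. |z| > 1 for every root.
This is linear in z: 1 + (0.703) z = 0  =>  z = -1/(0.703) = -1.422475,  |z| = 1.422475.
Moduli of all roots: 1.4225.
All moduli strictly greater than 1? Yes.
Verdict: Invertible.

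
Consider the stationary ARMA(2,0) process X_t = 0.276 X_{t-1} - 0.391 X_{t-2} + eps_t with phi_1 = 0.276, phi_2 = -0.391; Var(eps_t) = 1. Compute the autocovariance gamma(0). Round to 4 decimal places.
\gamma(0) = 1.2289

Multiply the model equation by X_{t-k} and take expectations. With theta_0 = psi_0 = 1 and psi_j the MA(infinity) weights, this gives
  gamma(k) - sum_i phi_i gamma(k-i) = c_k,
  c_k = sigma^2 * sum_{j=k..q} theta_j psi_{j-k}   (c_k = 0 for k > q),
using gamma(-m) = gamma(m).
Pure AR (q = 0): c_0 = sigma^2 = 1, c_k = 0 for k >= 1.
Equations for k = 0, 1, 2 (AR order 2, c_2 = 0):
  (E0) gamma(0) = phi_1 gamma(1) + phi_2 gamma(2) + c_0
  (E1) gamma(1) = phi_1 gamma(0) + phi_2 gamma(1) + c_1
  (E2) gamma(2) = phi_1 gamma(1) + phi_2 gamma(0)
From (E1): gamma(1) = A gamma(0) + B with
  A = phi_1 / (1 - phi_2) = 0.276 / 1.391 = 0.198418,   B = c_1 / (1 - phi_2) = 0 / 1.391 = 0.
Insert (E2) into (E0): gamma(0) (1 - phi_2^2) = phi_1 (1 + phi_2) gamma(1) + c_0.
  phi_1 (1 + phi_2) = (0.276)(0.609) = 0.168084,   1 - phi_2^2 = 0.847119.
Replace gamma(1) by A gamma(0) + B and collect gamma(0):
  gamma(0) [0.847119 - (0.168084)(0.198418)] = c_0 = 1
  gamma(0) * 0.813768 = 1
  gamma(0) = 1 / 0.813768 = 1.228851.
Therefore gamma(0) = 1.2289 (to 4 decimal places).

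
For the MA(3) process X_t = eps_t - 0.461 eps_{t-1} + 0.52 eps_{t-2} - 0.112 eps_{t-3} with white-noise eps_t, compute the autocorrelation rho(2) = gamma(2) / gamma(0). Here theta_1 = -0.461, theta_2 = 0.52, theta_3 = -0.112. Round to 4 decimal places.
\rho(2) = 0.3822

For an MA(q) process with theta_0 = 1, the autocovariance is
  gamma(k) = sigma^2 * sum_{i=0..q-k} theta_i * theta_{i+k},
and rho(k) = gamma(k) / gamma(0). Sigma^2 cancels.
  numerator   = (1)*(0.52) + (-0.461)*(-0.112) = 0.571632.
  denominator = (1)^2 + (-0.461)^2 + (0.52)^2 + (-0.112)^2 = 1.495465.
  rho(2) = 0.571632 / 1.495465 = 0.3822.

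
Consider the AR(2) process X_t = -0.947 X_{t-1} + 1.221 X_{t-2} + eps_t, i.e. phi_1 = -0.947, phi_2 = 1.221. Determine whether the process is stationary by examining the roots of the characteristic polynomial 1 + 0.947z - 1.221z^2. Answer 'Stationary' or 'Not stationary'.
\text{Not stationary}

The AR(p) characteristic polynomial is P(z) = 1 + 0.947z - 1.221z^2.
Stationarity requires all roots to lie outside the unit circle, i.e. |z| > 1 for every root.
Set 1 + (0.947) z + (-1.221) z^2 = 0, i.e. a z^2 + b z + c = 0 with a = -1.221, b = 0.947, c = 1.
Discriminant D = b^2 - 4ac = (0.947)^2 - 4*(-1.221)*1 = 0.896809 - (-4.884) = 5.780809.
D >= 0, so the roots are real: z = (-b +/- sqrt(D)) / (2a) = (-0.947 +/- 2.404331) / (-2.442).
  z_1 = (-0.947 + 2.404331) / (-2.442) = -0.5968,   |z_1| = 0.5968.
  z_2 = (-0.947 - 2.404331) / (-2.442) = 1.3724,   |z_2| = 1.3724.
Moduli of all roots: 0.5968, 1.3724.
All moduli strictly greater than 1? No.
Verdict: Not stationary.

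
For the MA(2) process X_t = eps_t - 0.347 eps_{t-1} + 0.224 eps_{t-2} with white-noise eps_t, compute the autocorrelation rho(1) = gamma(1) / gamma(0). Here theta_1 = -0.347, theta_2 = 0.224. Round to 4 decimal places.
\rho(1) = -0.3628

For an MA(q) process with theta_0 = 1, the autocovariance is
  gamma(k) = sigma^2 * sum_{i=0..q-k} theta_i * theta_{i+k},
and rho(k) = gamma(k) / gamma(0). Sigma^2 cancels.
  numerator   = (1)*(-0.347) + (-0.347)*(0.224) = -0.424728.
  denominator = (1)^2 + (-0.347)^2 + (0.224)^2 = 1.170585.
  rho(1) = -0.424728 / 1.170585 = -0.3628.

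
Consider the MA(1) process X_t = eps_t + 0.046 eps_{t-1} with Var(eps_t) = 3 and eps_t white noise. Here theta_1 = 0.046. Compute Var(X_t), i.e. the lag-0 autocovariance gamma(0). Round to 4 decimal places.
\gamma(0) = 3.0063

For an MA(q) process X_t = eps_t + sum_i theta_i eps_{t-i} with
Var(eps_t) = sigma^2, the variance is
  gamma(0) = sigma^2 * (1 + sum_i theta_i^2).
  sum_i theta_i^2 = (0.046)^2 = 0.002116.
  gamma(0) = 3 * (1 + 0.002116) = 3 * 1.002116 = 3.006348, which rounds to 3.0063.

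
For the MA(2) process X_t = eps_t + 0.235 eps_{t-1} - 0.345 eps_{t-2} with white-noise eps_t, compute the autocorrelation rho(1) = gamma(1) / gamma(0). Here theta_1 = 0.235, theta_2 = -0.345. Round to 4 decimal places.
\rho(1) = 0.1311

For an MA(q) process with theta_0 = 1, the autocovariance is
  gamma(k) = sigma^2 * sum_{i=0..q-k} theta_i * theta_{i+k},
and rho(k) = gamma(k) / gamma(0). Sigma^2 cancels.
  numerator   = (1)*(0.235) + (0.235)*(-0.345) = 0.153925.
  denominator = (1)^2 + (0.235)^2 + (-0.345)^2 = 1.17425.
  rho(1) = 0.153925 / 1.17425 = 0.1311.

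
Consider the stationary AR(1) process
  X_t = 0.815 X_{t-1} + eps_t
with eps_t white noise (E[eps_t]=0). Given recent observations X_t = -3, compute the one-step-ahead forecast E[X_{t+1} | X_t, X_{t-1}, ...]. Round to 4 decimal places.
E[X_{t+1} \mid \mathcal F_t] = -2.4450

For an AR(p) model X_t = c + sum_i phi_i X_{t-i} + eps_t, the
one-step-ahead conditional mean is
  E[X_{t+1} | X_t, ...] = c + sum_i phi_i X_{t+1-i}.
Substitute known values:
  E[X_{t+1} | ...] = (0.815) * (-3)
                   = -2.4450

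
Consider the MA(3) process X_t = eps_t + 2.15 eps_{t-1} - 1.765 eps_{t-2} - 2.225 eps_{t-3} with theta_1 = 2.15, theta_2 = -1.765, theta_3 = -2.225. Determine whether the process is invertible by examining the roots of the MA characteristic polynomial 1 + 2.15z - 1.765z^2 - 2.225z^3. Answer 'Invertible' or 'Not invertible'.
\text{Not invertible}

The MA(q) characteristic polynomial is P(z) = 1 + 2.15z - 1.765z^2 - 2.225z^3.
Invertibility requires all roots to lie outside the unit circle, i.e. |z| > 1 for every root.
Degree 3: look for a simple real root z0 first, then factor out (1 - z/z0) and solve the remaining quadratic.
Testing z0 = -0.4: P(-0.4) = 1 + (2.15)(-0.4) + (-1.765)(-0.4)^2 + (-2.225)(-0.4)^3
  = 1 + (-0.86) + (-0.2824) + (0.1424) = 0.  So z_0 = -0.4 is a root, |z_0| = 0.4.
Divide out the factor (1 + 2.5 z) = (1 - z/z0) (since 1/z0 = -2.5):
  P(z) = (1 + 2.5 z)(1 + (-0.35) z + (-0.89) z^2)
  [check: z-coef -0.35 - (-2.5) = 2.15; z^2-coef -0.89 - (-2.5)(-0.35) = -1.765; z^3-coef -(-2.5)(-0.89) = -2.225.]
Remaining roots from the quadratic factor 1 + (-0.35) z + (-0.89) z^2:
  Set 1 + (-0.35) z + (-0.89) z^2 = 0, i.e. a z^2 + b z + c = 0 with a = -0.89, b = -0.35, c = 1.
  Discriminant D = b^2 - 4ac = (-0.35)^2 - 4*(-0.89)*1 = 0.1225 - (-3.56) = 3.6825.
  D >= 0, so the roots are real: z = (-b +/- sqrt(D)) / (2a) = (0.35 +/- 1.918984) / (-1.78).
    z_1 = (0.35 + 1.918984) / (-1.78) = -1.2747,   |z_1| = 1.2747.
    z_2 = (0.35 - 1.918984) / (-1.78) = 0.8815,   |z_2| = 0.8815.
Moduli of all roots: 0.4000, 1.2747, 0.8815.
All moduli strictly greater than 1? No.
Verdict: Not invertible.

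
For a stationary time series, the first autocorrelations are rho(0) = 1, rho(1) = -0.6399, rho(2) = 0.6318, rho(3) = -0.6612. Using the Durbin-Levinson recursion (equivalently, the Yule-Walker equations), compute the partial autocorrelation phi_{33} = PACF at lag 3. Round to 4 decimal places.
\phi_{33} = -0.3319

The PACF at lag k is phi_{kk}, the last component of the solution
to the Yule-Walker system G_k phi = r_k where
  (G_k)_{ij} = rho(|i - j|), (r_k)_i = rho(i), i,j = 1..k.
Equivalently, Durbin-Levinson gives phi_{kk} iteratively:
  phi_{11} = rho(1)
  phi_{kk} = [rho(k) - sum_{j=1..k-1} phi_{k-1,j} rho(k-j)]
            / [1 - sum_{j=1..k-1} phi_{k-1,j} rho(j)],
  phi_{k,j} = phi_{k-1,j} - phi_{kk} phi_{k-1,k-j},  j = 1..k-1.
Step k = 1:
  phi_11 = rho(1) = -0.6399.
Step k = 2:
  phi_22 = [rho(2) - phi_11 rho(1)] / [1 - phi_11 rho(1)] = [0.6318 - (-0.6399)(-0.6399)] / [1 - (-0.6399)(-0.6399)]
         = 0.22232799 / 0.59052799 = 0.37649.
  Update: phi_21 = phi_11 - phi_22 phi_11 = -0.6399 - (0.37649)(-0.6399) = -0.398984.
Step k = 3:
  phi_33 = [rho(3) - phi_21 rho(2) - phi_22 rho(1)] / [1 - phi_21 rho(1) - phi_22 rho(2)]
    numerator   = -0.6612 - (-0.398984)(0.6318) - (0.37649)(-0.6399) = -0.16820588
    denominator = 1 - (-0.398984)(-0.6399) - (0.37649)(0.6318) = 0.50682368
  phi_33 = -0.16820588 / 0.50682368 = -0.3319.
Therefore phi_{33} = -0.3319.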